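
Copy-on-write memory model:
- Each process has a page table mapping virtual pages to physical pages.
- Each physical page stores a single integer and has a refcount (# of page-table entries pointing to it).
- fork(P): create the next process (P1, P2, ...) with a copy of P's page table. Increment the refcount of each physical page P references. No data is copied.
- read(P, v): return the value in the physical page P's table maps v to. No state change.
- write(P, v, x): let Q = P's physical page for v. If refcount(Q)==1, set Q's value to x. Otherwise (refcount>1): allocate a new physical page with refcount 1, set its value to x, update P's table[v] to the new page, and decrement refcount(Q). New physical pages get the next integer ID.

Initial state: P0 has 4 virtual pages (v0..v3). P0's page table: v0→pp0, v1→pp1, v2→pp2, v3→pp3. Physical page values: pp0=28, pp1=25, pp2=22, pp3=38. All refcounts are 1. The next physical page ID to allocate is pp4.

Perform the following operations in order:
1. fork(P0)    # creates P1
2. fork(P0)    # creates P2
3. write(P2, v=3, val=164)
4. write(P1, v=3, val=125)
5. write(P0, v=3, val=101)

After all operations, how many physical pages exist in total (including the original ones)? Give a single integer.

Answer: 6

Derivation:
Op 1: fork(P0) -> P1. 4 ppages; refcounts: pp0:2 pp1:2 pp2:2 pp3:2
Op 2: fork(P0) -> P2. 4 ppages; refcounts: pp0:3 pp1:3 pp2:3 pp3:3
Op 3: write(P2, v3, 164). refcount(pp3)=3>1 -> COPY to pp4. 5 ppages; refcounts: pp0:3 pp1:3 pp2:3 pp3:2 pp4:1
Op 4: write(P1, v3, 125). refcount(pp3)=2>1 -> COPY to pp5. 6 ppages; refcounts: pp0:3 pp1:3 pp2:3 pp3:1 pp4:1 pp5:1
Op 5: write(P0, v3, 101). refcount(pp3)=1 -> write in place. 6 ppages; refcounts: pp0:3 pp1:3 pp2:3 pp3:1 pp4:1 pp5:1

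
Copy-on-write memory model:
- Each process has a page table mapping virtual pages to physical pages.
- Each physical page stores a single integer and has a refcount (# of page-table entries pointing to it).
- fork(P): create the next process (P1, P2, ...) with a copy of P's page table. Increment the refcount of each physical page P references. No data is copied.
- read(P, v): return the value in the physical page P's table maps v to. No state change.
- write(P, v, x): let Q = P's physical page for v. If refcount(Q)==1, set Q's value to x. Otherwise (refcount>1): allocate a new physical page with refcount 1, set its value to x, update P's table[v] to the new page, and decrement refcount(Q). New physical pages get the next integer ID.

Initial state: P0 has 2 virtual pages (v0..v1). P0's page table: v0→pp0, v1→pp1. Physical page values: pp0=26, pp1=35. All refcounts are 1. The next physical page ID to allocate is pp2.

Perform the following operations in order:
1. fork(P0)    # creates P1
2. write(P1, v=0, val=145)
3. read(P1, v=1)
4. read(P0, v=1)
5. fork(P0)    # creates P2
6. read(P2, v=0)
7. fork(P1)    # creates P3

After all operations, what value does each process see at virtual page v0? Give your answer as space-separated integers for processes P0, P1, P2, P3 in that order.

Op 1: fork(P0) -> P1. 2 ppages; refcounts: pp0:2 pp1:2
Op 2: write(P1, v0, 145). refcount(pp0)=2>1 -> COPY to pp2. 3 ppages; refcounts: pp0:1 pp1:2 pp2:1
Op 3: read(P1, v1) -> 35. No state change.
Op 4: read(P0, v1) -> 35. No state change.
Op 5: fork(P0) -> P2. 3 ppages; refcounts: pp0:2 pp1:3 pp2:1
Op 6: read(P2, v0) -> 26. No state change.
Op 7: fork(P1) -> P3. 3 ppages; refcounts: pp0:2 pp1:4 pp2:2
P0: v0 -> pp0 = 26
P1: v0 -> pp2 = 145
P2: v0 -> pp0 = 26
P3: v0 -> pp2 = 145

Answer: 26 145 26 145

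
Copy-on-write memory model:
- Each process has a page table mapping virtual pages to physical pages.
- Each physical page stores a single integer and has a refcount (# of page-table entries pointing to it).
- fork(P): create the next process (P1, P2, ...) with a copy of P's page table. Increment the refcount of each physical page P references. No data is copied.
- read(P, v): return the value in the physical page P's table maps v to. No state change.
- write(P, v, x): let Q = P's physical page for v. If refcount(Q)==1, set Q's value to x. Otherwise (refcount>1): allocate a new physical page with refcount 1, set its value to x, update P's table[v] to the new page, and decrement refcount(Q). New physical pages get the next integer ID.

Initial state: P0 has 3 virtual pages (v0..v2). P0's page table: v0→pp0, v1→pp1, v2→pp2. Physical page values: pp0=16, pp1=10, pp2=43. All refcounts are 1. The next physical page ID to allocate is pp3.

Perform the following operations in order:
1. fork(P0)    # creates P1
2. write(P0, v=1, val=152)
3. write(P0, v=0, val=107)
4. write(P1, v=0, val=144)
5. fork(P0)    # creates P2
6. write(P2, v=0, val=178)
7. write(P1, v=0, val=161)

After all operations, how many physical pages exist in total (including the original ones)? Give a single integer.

Op 1: fork(P0) -> P1. 3 ppages; refcounts: pp0:2 pp1:2 pp2:2
Op 2: write(P0, v1, 152). refcount(pp1)=2>1 -> COPY to pp3. 4 ppages; refcounts: pp0:2 pp1:1 pp2:2 pp3:1
Op 3: write(P0, v0, 107). refcount(pp0)=2>1 -> COPY to pp4. 5 ppages; refcounts: pp0:1 pp1:1 pp2:2 pp3:1 pp4:1
Op 4: write(P1, v0, 144). refcount(pp0)=1 -> write in place. 5 ppages; refcounts: pp0:1 pp1:1 pp2:2 pp3:1 pp4:1
Op 5: fork(P0) -> P2. 5 ppages; refcounts: pp0:1 pp1:1 pp2:3 pp3:2 pp4:2
Op 6: write(P2, v0, 178). refcount(pp4)=2>1 -> COPY to pp5. 6 ppages; refcounts: pp0:1 pp1:1 pp2:3 pp3:2 pp4:1 pp5:1
Op 7: write(P1, v0, 161). refcount(pp0)=1 -> write in place. 6 ppages; refcounts: pp0:1 pp1:1 pp2:3 pp3:2 pp4:1 pp5:1

Answer: 6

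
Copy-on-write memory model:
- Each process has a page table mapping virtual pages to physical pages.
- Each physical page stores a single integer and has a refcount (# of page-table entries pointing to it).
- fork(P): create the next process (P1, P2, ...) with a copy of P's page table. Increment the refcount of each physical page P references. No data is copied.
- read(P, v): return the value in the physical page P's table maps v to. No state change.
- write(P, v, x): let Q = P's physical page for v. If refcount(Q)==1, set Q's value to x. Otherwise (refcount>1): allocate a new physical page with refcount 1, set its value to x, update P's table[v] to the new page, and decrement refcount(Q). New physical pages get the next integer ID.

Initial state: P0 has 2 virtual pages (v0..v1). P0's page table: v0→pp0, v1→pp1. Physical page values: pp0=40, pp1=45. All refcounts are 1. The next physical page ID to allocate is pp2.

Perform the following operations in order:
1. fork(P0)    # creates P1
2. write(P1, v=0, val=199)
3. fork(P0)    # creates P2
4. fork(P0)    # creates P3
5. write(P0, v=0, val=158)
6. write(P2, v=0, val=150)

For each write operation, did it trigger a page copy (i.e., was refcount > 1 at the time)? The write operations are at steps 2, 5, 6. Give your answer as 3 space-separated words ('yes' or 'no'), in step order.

Op 1: fork(P0) -> P1. 2 ppages; refcounts: pp0:2 pp1:2
Op 2: write(P1, v0, 199). refcount(pp0)=2>1 -> COPY to pp2. 3 ppages; refcounts: pp0:1 pp1:2 pp2:1
Op 3: fork(P0) -> P2. 3 ppages; refcounts: pp0:2 pp1:3 pp2:1
Op 4: fork(P0) -> P3. 3 ppages; refcounts: pp0:3 pp1:4 pp2:1
Op 5: write(P0, v0, 158). refcount(pp0)=3>1 -> COPY to pp3. 4 ppages; refcounts: pp0:2 pp1:4 pp2:1 pp3:1
Op 6: write(P2, v0, 150). refcount(pp0)=2>1 -> COPY to pp4. 5 ppages; refcounts: pp0:1 pp1:4 pp2:1 pp3:1 pp4:1

yes yes yes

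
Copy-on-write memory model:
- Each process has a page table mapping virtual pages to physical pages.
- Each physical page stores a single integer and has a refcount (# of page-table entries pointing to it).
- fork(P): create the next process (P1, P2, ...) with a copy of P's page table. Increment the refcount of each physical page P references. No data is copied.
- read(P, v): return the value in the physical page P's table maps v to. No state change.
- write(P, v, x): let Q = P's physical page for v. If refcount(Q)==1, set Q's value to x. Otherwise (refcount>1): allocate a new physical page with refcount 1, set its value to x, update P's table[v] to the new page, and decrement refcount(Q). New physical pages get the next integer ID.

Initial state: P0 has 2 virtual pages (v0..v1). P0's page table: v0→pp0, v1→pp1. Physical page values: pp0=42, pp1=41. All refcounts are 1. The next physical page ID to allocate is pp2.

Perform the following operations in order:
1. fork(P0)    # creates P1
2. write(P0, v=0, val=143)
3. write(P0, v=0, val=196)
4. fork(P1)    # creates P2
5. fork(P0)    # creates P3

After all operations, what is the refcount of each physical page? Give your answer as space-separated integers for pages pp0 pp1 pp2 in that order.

Op 1: fork(P0) -> P1. 2 ppages; refcounts: pp0:2 pp1:2
Op 2: write(P0, v0, 143). refcount(pp0)=2>1 -> COPY to pp2. 3 ppages; refcounts: pp0:1 pp1:2 pp2:1
Op 3: write(P0, v0, 196). refcount(pp2)=1 -> write in place. 3 ppages; refcounts: pp0:1 pp1:2 pp2:1
Op 4: fork(P1) -> P2. 3 ppages; refcounts: pp0:2 pp1:3 pp2:1
Op 5: fork(P0) -> P3. 3 ppages; refcounts: pp0:2 pp1:4 pp2:2

Answer: 2 4 2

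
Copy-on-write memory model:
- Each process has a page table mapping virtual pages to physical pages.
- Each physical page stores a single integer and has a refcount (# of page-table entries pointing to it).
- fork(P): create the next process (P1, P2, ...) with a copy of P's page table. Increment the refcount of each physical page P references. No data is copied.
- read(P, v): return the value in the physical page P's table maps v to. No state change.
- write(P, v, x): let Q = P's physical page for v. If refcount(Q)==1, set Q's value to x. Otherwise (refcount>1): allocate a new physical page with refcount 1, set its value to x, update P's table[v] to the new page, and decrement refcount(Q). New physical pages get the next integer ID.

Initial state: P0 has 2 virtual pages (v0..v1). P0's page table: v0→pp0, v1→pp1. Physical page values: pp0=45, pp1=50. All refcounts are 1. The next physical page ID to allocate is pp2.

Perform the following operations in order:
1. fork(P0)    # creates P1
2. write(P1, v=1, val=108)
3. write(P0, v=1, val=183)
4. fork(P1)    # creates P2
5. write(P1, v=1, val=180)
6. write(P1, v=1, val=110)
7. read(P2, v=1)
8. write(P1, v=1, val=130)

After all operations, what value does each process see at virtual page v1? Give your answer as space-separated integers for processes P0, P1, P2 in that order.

Op 1: fork(P0) -> P1. 2 ppages; refcounts: pp0:2 pp1:2
Op 2: write(P1, v1, 108). refcount(pp1)=2>1 -> COPY to pp2. 3 ppages; refcounts: pp0:2 pp1:1 pp2:1
Op 3: write(P0, v1, 183). refcount(pp1)=1 -> write in place. 3 ppages; refcounts: pp0:2 pp1:1 pp2:1
Op 4: fork(P1) -> P2. 3 ppages; refcounts: pp0:3 pp1:1 pp2:2
Op 5: write(P1, v1, 180). refcount(pp2)=2>1 -> COPY to pp3. 4 ppages; refcounts: pp0:3 pp1:1 pp2:1 pp3:1
Op 6: write(P1, v1, 110). refcount(pp3)=1 -> write in place. 4 ppages; refcounts: pp0:3 pp1:1 pp2:1 pp3:1
Op 7: read(P2, v1) -> 108. No state change.
Op 8: write(P1, v1, 130). refcount(pp3)=1 -> write in place. 4 ppages; refcounts: pp0:3 pp1:1 pp2:1 pp3:1
P0: v1 -> pp1 = 183
P1: v1 -> pp3 = 130
P2: v1 -> pp2 = 108

Answer: 183 130 108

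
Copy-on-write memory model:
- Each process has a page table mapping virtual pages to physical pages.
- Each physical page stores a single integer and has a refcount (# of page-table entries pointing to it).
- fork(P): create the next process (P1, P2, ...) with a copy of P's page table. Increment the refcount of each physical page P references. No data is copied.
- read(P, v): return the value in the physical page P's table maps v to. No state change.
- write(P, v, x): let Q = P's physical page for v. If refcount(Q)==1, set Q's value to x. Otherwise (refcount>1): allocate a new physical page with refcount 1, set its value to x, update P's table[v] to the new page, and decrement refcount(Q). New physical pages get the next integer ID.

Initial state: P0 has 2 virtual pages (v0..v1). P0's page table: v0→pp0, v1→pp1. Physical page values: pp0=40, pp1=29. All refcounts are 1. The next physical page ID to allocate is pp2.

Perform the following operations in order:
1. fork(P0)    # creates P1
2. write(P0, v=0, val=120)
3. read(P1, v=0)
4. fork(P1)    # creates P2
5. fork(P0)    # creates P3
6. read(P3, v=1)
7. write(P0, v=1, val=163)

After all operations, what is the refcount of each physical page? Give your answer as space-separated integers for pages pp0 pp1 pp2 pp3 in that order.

Op 1: fork(P0) -> P1. 2 ppages; refcounts: pp0:2 pp1:2
Op 2: write(P0, v0, 120). refcount(pp0)=2>1 -> COPY to pp2. 3 ppages; refcounts: pp0:1 pp1:2 pp2:1
Op 3: read(P1, v0) -> 40. No state change.
Op 4: fork(P1) -> P2. 3 ppages; refcounts: pp0:2 pp1:3 pp2:1
Op 5: fork(P0) -> P3. 3 ppages; refcounts: pp0:2 pp1:4 pp2:2
Op 6: read(P3, v1) -> 29. No state change.
Op 7: write(P0, v1, 163). refcount(pp1)=4>1 -> COPY to pp3. 4 ppages; refcounts: pp0:2 pp1:3 pp2:2 pp3:1

Answer: 2 3 2 1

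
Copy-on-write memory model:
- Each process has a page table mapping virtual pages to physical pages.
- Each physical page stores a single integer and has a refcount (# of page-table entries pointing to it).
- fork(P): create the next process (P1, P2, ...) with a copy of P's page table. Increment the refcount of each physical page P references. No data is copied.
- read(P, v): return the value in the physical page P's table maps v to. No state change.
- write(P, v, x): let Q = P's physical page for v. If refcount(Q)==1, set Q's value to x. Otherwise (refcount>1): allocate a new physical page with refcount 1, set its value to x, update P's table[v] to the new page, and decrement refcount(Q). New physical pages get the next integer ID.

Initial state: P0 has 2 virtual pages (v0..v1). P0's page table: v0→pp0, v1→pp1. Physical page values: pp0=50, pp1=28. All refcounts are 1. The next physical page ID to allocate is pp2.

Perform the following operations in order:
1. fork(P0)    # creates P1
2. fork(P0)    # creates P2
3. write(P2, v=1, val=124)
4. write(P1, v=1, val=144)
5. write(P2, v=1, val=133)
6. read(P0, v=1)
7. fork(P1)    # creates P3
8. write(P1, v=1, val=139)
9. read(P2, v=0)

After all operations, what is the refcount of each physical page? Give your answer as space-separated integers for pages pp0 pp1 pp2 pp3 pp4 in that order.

Op 1: fork(P0) -> P1. 2 ppages; refcounts: pp0:2 pp1:2
Op 2: fork(P0) -> P2. 2 ppages; refcounts: pp0:3 pp1:3
Op 3: write(P2, v1, 124). refcount(pp1)=3>1 -> COPY to pp2. 3 ppages; refcounts: pp0:3 pp1:2 pp2:1
Op 4: write(P1, v1, 144). refcount(pp1)=2>1 -> COPY to pp3. 4 ppages; refcounts: pp0:3 pp1:1 pp2:1 pp3:1
Op 5: write(P2, v1, 133). refcount(pp2)=1 -> write in place. 4 ppages; refcounts: pp0:3 pp1:1 pp2:1 pp3:1
Op 6: read(P0, v1) -> 28. No state change.
Op 7: fork(P1) -> P3. 4 ppages; refcounts: pp0:4 pp1:1 pp2:1 pp3:2
Op 8: write(P1, v1, 139). refcount(pp3)=2>1 -> COPY to pp4. 5 ppages; refcounts: pp0:4 pp1:1 pp2:1 pp3:1 pp4:1
Op 9: read(P2, v0) -> 50. No state change.

Answer: 4 1 1 1 1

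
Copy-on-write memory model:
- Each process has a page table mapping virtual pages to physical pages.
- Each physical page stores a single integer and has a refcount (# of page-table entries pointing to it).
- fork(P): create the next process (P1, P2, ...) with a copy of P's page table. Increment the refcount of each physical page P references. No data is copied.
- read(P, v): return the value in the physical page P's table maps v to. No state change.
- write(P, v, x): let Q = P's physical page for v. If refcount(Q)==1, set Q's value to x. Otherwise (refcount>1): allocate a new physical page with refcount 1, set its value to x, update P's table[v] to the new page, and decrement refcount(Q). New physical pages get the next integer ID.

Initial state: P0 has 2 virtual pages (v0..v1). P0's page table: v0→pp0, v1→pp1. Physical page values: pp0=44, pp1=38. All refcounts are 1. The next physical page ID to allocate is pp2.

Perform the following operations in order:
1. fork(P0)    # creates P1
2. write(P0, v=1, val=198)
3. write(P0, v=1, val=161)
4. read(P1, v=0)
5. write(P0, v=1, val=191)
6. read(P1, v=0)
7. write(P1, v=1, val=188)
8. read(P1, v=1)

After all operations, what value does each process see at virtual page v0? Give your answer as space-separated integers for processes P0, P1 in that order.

Answer: 44 44

Derivation:
Op 1: fork(P0) -> P1. 2 ppages; refcounts: pp0:2 pp1:2
Op 2: write(P0, v1, 198). refcount(pp1)=2>1 -> COPY to pp2. 3 ppages; refcounts: pp0:2 pp1:1 pp2:1
Op 3: write(P0, v1, 161). refcount(pp2)=1 -> write in place. 3 ppages; refcounts: pp0:2 pp1:1 pp2:1
Op 4: read(P1, v0) -> 44. No state change.
Op 5: write(P0, v1, 191). refcount(pp2)=1 -> write in place. 3 ppages; refcounts: pp0:2 pp1:1 pp2:1
Op 6: read(P1, v0) -> 44. No state change.
Op 7: write(P1, v1, 188). refcount(pp1)=1 -> write in place. 3 ppages; refcounts: pp0:2 pp1:1 pp2:1
Op 8: read(P1, v1) -> 188. No state change.
P0: v0 -> pp0 = 44
P1: v0 -> pp0 = 44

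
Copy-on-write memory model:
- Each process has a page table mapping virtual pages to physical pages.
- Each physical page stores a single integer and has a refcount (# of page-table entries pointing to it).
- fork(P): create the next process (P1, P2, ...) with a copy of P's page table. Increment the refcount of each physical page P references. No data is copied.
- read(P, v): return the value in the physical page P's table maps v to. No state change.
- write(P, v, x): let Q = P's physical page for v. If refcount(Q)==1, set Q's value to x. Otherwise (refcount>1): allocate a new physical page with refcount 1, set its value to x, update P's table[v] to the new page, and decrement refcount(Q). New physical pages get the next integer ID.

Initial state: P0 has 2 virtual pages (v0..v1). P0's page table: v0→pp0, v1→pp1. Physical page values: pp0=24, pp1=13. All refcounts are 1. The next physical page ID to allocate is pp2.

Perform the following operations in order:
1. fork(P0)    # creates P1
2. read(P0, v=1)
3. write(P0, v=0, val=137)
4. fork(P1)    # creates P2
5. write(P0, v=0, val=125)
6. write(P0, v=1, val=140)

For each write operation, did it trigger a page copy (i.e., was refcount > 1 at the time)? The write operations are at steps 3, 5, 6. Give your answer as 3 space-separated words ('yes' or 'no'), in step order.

Op 1: fork(P0) -> P1. 2 ppages; refcounts: pp0:2 pp1:2
Op 2: read(P0, v1) -> 13. No state change.
Op 3: write(P0, v0, 137). refcount(pp0)=2>1 -> COPY to pp2. 3 ppages; refcounts: pp0:1 pp1:2 pp2:1
Op 4: fork(P1) -> P2. 3 ppages; refcounts: pp0:2 pp1:3 pp2:1
Op 5: write(P0, v0, 125). refcount(pp2)=1 -> write in place. 3 ppages; refcounts: pp0:2 pp1:3 pp2:1
Op 6: write(P0, v1, 140). refcount(pp1)=3>1 -> COPY to pp3. 4 ppages; refcounts: pp0:2 pp1:2 pp2:1 pp3:1

yes no yes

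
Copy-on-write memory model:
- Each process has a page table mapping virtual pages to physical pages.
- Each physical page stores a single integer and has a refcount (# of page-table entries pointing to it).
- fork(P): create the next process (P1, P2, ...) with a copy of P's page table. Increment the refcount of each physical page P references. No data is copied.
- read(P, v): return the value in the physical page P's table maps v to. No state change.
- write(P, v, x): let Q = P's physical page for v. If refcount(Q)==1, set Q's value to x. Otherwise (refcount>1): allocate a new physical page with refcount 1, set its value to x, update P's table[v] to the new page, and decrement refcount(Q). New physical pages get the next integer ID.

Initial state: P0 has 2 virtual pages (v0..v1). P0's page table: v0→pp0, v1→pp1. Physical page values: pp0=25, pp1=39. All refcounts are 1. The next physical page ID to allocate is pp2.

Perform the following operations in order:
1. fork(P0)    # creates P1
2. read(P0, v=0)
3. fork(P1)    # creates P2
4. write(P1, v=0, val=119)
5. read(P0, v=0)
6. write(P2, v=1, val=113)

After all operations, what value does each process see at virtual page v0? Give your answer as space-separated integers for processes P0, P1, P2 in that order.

Answer: 25 119 25

Derivation:
Op 1: fork(P0) -> P1. 2 ppages; refcounts: pp0:2 pp1:2
Op 2: read(P0, v0) -> 25. No state change.
Op 3: fork(P1) -> P2. 2 ppages; refcounts: pp0:3 pp1:3
Op 4: write(P1, v0, 119). refcount(pp0)=3>1 -> COPY to pp2. 3 ppages; refcounts: pp0:2 pp1:3 pp2:1
Op 5: read(P0, v0) -> 25. No state change.
Op 6: write(P2, v1, 113). refcount(pp1)=3>1 -> COPY to pp3. 4 ppages; refcounts: pp0:2 pp1:2 pp2:1 pp3:1
P0: v0 -> pp0 = 25
P1: v0 -> pp2 = 119
P2: v0 -> pp0 = 25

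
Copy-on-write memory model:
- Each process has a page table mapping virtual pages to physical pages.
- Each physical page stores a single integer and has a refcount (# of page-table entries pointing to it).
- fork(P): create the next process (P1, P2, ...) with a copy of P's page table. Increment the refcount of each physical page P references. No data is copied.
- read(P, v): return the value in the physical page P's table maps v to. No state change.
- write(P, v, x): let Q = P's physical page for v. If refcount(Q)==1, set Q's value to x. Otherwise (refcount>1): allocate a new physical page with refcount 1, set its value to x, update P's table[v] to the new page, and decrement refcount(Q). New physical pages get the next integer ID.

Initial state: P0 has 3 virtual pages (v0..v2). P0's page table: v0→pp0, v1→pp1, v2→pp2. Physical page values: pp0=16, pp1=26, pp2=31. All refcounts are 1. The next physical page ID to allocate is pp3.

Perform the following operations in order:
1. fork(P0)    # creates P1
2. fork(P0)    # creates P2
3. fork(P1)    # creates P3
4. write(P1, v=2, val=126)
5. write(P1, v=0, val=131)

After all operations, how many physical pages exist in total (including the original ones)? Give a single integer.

Answer: 5

Derivation:
Op 1: fork(P0) -> P1. 3 ppages; refcounts: pp0:2 pp1:2 pp2:2
Op 2: fork(P0) -> P2. 3 ppages; refcounts: pp0:3 pp1:3 pp2:3
Op 3: fork(P1) -> P3. 3 ppages; refcounts: pp0:4 pp1:4 pp2:4
Op 4: write(P1, v2, 126). refcount(pp2)=4>1 -> COPY to pp3. 4 ppages; refcounts: pp0:4 pp1:4 pp2:3 pp3:1
Op 5: write(P1, v0, 131). refcount(pp0)=4>1 -> COPY to pp4. 5 ppages; refcounts: pp0:3 pp1:4 pp2:3 pp3:1 pp4:1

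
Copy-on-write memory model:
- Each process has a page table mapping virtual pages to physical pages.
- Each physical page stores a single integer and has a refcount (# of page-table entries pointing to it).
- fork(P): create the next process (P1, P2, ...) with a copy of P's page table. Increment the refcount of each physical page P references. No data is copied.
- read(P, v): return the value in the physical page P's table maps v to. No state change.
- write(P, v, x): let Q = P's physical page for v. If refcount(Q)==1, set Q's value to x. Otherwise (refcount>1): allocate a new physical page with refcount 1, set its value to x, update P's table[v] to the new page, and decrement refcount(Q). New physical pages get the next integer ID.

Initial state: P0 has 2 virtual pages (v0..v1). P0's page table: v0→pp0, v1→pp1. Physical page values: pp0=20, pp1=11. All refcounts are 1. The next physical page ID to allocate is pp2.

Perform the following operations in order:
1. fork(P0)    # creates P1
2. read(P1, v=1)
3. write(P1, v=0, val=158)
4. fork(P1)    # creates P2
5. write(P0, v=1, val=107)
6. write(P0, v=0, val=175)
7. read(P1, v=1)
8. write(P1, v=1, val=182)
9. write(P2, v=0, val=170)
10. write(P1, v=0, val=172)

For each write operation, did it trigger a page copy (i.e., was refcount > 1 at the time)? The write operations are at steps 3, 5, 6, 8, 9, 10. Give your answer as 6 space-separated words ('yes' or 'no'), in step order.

Op 1: fork(P0) -> P1. 2 ppages; refcounts: pp0:2 pp1:2
Op 2: read(P1, v1) -> 11. No state change.
Op 3: write(P1, v0, 158). refcount(pp0)=2>1 -> COPY to pp2. 3 ppages; refcounts: pp0:1 pp1:2 pp2:1
Op 4: fork(P1) -> P2. 3 ppages; refcounts: pp0:1 pp1:3 pp2:2
Op 5: write(P0, v1, 107). refcount(pp1)=3>1 -> COPY to pp3. 4 ppages; refcounts: pp0:1 pp1:2 pp2:2 pp3:1
Op 6: write(P0, v0, 175). refcount(pp0)=1 -> write in place. 4 ppages; refcounts: pp0:1 pp1:2 pp2:2 pp3:1
Op 7: read(P1, v1) -> 11. No state change.
Op 8: write(P1, v1, 182). refcount(pp1)=2>1 -> COPY to pp4. 5 ppages; refcounts: pp0:1 pp1:1 pp2:2 pp3:1 pp4:1
Op 9: write(P2, v0, 170). refcount(pp2)=2>1 -> COPY to pp5. 6 ppages; refcounts: pp0:1 pp1:1 pp2:1 pp3:1 pp4:1 pp5:1
Op 10: write(P1, v0, 172). refcount(pp2)=1 -> write in place. 6 ppages; refcounts: pp0:1 pp1:1 pp2:1 pp3:1 pp4:1 pp5:1

yes yes no yes yes no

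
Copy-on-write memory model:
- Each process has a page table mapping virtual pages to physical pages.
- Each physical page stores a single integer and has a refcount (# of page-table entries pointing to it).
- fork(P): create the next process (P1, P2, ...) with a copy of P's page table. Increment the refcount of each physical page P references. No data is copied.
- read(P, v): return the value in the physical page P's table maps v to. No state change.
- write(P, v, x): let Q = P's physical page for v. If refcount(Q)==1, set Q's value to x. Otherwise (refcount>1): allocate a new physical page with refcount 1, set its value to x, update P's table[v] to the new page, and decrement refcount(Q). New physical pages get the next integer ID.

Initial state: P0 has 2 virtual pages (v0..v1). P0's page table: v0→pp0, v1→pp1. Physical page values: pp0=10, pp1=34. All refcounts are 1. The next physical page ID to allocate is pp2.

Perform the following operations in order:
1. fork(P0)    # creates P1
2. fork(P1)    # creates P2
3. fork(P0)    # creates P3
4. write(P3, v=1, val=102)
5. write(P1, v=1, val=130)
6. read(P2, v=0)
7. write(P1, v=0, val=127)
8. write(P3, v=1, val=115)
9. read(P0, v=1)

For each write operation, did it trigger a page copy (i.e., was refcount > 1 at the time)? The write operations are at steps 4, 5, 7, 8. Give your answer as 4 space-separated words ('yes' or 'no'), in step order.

Op 1: fork(P0) -> P1. 2 ppages; refcounts: pp0:2 pp1:2
Op 2: fork(P1) -> P2. 2 ppages; refcounts: pp0:3 pp1:3
Op 3: fork(P0) -> P3. 2 ppages; refcounts: pp0:4 pp1:4
Op 4: write(P3, v1, 102). refcount(pp1)=4>1 -> COPY to pp2. 3 ppages; refcounts: pp0:4 pp1:3 pp2:1
Op 5: write(P1, v1, 130). refcount(pp1)=3>1 -> COPY to pp3. 4 ppages; refcounts: pp0:4 pp1:2 pp2:1 pp3:1
Op 6: read(P2, v0) -> 10. No state change.
Op 7: write(P1, v0, 127). refcount(pp0)=4>1 -> COPY to pp4. 5 ppages; refcounts: pp0:3 pp1:2 pp2:1 pp3:1 pp4:1
Op 8: write(P3, v1, 115). refcount(pp2)=1 -> write in place. 5 ppages; refcounts: pp0:3 pp1:2 pp2:1 pp3:1 pp4:1
Op 9: read(P0, v1) -> 34. No state change.

yes yes yes no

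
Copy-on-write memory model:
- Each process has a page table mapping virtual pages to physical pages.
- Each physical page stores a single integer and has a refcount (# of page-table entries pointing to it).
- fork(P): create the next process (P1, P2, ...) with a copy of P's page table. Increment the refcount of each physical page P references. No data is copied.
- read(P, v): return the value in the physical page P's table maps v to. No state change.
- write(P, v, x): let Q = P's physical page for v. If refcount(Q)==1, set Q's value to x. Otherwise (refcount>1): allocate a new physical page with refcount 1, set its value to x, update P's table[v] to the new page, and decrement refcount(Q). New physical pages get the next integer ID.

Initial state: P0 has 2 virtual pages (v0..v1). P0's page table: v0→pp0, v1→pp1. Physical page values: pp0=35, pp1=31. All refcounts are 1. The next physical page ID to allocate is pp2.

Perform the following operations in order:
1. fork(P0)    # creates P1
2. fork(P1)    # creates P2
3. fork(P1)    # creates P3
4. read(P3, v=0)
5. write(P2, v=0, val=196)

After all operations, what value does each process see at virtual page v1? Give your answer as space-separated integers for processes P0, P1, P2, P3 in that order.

Answer: 31 31 31 31

Derivation:
Op 1: fork(P0) -> P1. 2 ppages; refcounts: pp0:2 pp1:2
Op 2: fork(P1) -> P2. 2 ppages; refcounts: pp0:3 pp1:3
Op 3: fork(P1) -> P3. 2 ppages; refcounts: pp0:4 pp1:4
Op 4: read(P3, v0) -> 35. No state change.
Op 5: write(P2, v0, 196). refcount(pp0)=4>1 -> COPY to pp2. 3 ppages; refcounts: pp0:3 pp1:4 pp2:1
P0: v1 -> pp1 = 31
P1: v1 -> pp1 = 31
P2: v1 -> pp1 = 31
P3: v1 -> pp1 = 31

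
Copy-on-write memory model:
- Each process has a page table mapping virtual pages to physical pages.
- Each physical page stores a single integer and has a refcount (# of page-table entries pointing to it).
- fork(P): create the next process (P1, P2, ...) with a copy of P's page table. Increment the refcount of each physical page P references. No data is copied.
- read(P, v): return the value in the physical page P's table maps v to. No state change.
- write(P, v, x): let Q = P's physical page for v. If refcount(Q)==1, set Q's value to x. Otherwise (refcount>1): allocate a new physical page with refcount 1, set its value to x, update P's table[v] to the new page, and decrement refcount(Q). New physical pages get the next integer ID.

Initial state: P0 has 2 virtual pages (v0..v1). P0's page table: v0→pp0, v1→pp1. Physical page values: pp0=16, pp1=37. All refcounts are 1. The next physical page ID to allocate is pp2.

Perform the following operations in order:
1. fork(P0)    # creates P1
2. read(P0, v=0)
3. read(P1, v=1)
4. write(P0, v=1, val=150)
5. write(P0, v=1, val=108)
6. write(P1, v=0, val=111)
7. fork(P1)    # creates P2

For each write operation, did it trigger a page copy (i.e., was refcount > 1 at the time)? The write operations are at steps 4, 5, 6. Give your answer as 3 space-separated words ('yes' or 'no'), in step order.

Op 1: fork(P0) -> P1. 2 ppages; refcounts: pp0:2 pp1:2
Op 2: read(P0, v0) -> 16. No state change.
Op 3: read(P1, v1) -> 37. No state change.
Op 4: write(P0, v1, 150). refcount(pp1)=2>1 -> COPY to pp2. 3 ppages; refcounts: pp0:2 pp1:1 pp2:1
Op 5: write(P0, v1, 108). refcount(pp2)=1 -> write in place. 3 ppages; refcounts: pp0:2 pp1:1 pp2:1
Op 6: write(P1, v0, 111). refcount(pp0)=2>1 -> COPY to pp3. 4 ppages; refcounts: pp0:1 pp1:1 pp2:1 pp3:1
Op 7: fork(P1) -> P2. 4 ppages; refcounts: pp0:1 pp1:2 pp2:1 pp3:2

yes no yes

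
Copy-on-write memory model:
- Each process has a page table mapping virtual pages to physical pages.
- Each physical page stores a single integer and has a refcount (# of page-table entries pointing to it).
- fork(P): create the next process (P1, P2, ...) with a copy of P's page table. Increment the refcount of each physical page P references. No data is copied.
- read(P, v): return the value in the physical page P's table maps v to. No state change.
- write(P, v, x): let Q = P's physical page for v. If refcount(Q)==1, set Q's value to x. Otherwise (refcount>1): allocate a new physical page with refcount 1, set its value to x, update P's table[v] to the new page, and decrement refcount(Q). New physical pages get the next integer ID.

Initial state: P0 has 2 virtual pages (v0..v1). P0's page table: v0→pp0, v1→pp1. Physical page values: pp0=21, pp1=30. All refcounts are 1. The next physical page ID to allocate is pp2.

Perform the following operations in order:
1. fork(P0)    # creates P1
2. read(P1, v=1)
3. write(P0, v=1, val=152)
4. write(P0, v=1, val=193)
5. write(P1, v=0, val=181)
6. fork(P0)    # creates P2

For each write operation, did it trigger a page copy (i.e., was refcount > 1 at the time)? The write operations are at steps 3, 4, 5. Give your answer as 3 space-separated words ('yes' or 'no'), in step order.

Op 1: fork(P0) -> P1. 2 ppages; refcounts: pp0:2 pp1:2
Op 2: read(P1, v1) -> 30. No state change.
Op 3: write(P0, v1, 152). refcount(pp1)=2>1 -> COPY to pp2. 3 ppages; refcounts: pp0:2 pp1:1 pp2:1
Op 4: write(P0, v1, 193). refcount(pp2)=1 -> write in place. 3 ppages; refcounts: pp0:2 pp1:1 pp2:1
Op 5: write(P1, v0, 181). refcount(pp0)=2>1 -> COPY to pp3. 4 ppages; refcounts: pp0:1 pp1:1 pp2:1 pp3:1
Op 6: fork(P0) -> P2. 4 ppages; refcounts: pp0:2 pp1:1 pp2:2 pp3:1

yes no yes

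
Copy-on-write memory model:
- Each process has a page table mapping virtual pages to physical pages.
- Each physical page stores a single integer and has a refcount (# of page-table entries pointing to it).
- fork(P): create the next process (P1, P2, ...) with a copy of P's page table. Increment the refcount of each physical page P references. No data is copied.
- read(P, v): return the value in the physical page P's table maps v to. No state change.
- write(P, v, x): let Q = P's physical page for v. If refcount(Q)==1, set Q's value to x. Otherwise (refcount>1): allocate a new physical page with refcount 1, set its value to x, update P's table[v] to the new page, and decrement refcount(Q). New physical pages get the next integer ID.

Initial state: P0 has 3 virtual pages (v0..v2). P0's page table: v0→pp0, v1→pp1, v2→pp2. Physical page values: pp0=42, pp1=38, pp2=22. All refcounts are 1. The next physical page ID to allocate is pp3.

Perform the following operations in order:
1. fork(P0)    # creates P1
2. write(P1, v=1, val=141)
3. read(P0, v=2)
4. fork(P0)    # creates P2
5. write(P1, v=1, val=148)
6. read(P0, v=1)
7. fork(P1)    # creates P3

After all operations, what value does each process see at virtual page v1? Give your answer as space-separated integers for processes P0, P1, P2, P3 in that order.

Answer: 38 148 38 148

Derivation:
Op 1: fork(P0) -> P1. 3 ppages; refcounts: pp0:2 pp1:2 pp2:2
Op 2: write(P1, v1, 141). refcount(pp1)=2>1 -> COPY to pp3. 4 ppages; refcounts: pp0:2 pp1:1 pp2:2 pp3:1
Op 3: read(P0, v2) -> 22. No state change.
Op 4: fork(P0) -> P2. 4 ppages; refcounts: pp0:3 pp1:2 pp2:3 pp3:1
Op 5: write(P1, v1, 148). refcount(pp3)=1 -> write in place. 4 ppages; refcounts: pp0:3 pp1:2 pp2:3 pp3:1
Op 6: read(P0, v1) -> 38. No state change.
Op 7: fork(P1) -> P3. 4 ppages; refcounts: pp0:4 pp1:2 pp2:4 pp3:2
P0: v1 -> pp1 = 38
P1: v1 -> pp3 = 148
P2: v1 -> pp1 = 38
P3: v1 -> pp3 = 148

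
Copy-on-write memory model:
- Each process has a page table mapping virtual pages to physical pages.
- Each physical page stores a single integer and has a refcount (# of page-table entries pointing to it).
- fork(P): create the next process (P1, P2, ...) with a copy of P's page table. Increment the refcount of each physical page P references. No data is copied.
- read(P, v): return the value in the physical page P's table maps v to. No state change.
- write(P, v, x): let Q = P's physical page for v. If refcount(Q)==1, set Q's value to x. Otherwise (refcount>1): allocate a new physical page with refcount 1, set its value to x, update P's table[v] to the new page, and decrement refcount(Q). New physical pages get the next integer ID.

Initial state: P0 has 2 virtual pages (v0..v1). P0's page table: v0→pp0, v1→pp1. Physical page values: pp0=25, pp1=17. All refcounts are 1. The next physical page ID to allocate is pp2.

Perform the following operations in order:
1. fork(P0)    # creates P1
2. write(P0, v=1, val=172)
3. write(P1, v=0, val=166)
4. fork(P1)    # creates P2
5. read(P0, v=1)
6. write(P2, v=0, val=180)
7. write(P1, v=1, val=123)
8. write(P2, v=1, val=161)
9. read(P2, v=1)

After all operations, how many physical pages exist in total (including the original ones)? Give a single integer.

Answer: 6

Derivation:
Op 1: fork(P0) -> P1. 2 ppages; refcounts: pp0:2 pp1:2
Op 2: write(P0, v1, 172). refcount(pp1)=2>1 -> COPY to pp2. 3 ppages; refcounts: pp0:2 pp1:1 pp2:1
Op 3: write(P1, v0, 166). refcount(pp0)=2>1 -> COPY to pp3. 4 ppages; refcounts: pp0:1 pp1:1 pp2:1 pp3:1
Op 4: fork(P1) -> P2. 4 ppages; refcounts: pp0:1 pp1:2 pp2:1 pp3:2
Op 5: read(P0, v1) -> 172. No state change.
Op 6: write(P2, v0, 180). refcount(pp3)=2>1 -> COPY to pp4. 5 ppages; refcounts: pp0:1 pp1:2 pp2:1 pp3:1 pp4:1
Op 7: write(P1, v1, 123). refcount(pp1)=2>1 -> COPY to pp5. 6 ppages; refcounts: pp0:1 pp1:1 pp2:1 pp3:1 pp4:1 pp5:1
Op 8: write(P2, v1, 161). refcount(pp1)=1 -> write in place. 6 ppages; refcounts: pp0:1 pp1:1 pp2:1 pp3:1 pp4:1 pp5:1
Op 9: read(P2, v1) -> 161. No state change.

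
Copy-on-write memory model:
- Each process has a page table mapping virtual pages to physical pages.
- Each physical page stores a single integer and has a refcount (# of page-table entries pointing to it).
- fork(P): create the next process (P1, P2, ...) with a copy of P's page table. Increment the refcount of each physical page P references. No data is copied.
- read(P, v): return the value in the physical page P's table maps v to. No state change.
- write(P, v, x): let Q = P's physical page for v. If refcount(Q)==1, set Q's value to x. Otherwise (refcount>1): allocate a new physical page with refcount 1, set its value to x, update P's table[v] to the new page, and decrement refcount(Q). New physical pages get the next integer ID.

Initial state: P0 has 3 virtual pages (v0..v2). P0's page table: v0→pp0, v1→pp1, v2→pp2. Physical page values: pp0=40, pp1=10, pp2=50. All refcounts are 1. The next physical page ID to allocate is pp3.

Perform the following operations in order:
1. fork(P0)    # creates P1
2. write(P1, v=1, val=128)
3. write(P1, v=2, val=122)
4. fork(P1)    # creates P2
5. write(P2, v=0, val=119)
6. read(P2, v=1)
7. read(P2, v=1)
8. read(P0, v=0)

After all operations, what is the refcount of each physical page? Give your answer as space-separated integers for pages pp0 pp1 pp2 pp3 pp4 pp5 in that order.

Answer: 2 1 1 2 2 1

Derivation:
Op 1: fork(P0) -> P1. 3 ppages; refcounts: pp0:2 pp1:2 pp2:2
Op 2: write(P1, v1, 128). refcount(pp1)=2>1 -> COPY to pp3. 4 ppages; refcounts: pp0:2 pp1:1 pp2:2 pp3:1
Op 3: write(P1, v2, 122). refcount(pp2)=2>1 -> COPY to pp4. 5 ppages; refcounts: pp0:2 pp1:1 pp2:1 pp3:1 pp4:1
Op 4: fork(P1) -> P2. 5 ppages; refcounts: pp0:3 pp1:1 pp2:1 pp3:2 pp4:2
Op 5: write(P2, v0, 119). refcount(pp0)=3>1 -> COPY to pp5. 6 ppages; refcounts: pp0:2 pp1:1 pp2:1 pp3:2 pp4:2 pp5:1
Op 6: read(P2, v1) -> 128. No state change.
Op 7: read(P2, v1) -> 128. No state change.
Op 8: read(P0, v0) -> 40. No state change.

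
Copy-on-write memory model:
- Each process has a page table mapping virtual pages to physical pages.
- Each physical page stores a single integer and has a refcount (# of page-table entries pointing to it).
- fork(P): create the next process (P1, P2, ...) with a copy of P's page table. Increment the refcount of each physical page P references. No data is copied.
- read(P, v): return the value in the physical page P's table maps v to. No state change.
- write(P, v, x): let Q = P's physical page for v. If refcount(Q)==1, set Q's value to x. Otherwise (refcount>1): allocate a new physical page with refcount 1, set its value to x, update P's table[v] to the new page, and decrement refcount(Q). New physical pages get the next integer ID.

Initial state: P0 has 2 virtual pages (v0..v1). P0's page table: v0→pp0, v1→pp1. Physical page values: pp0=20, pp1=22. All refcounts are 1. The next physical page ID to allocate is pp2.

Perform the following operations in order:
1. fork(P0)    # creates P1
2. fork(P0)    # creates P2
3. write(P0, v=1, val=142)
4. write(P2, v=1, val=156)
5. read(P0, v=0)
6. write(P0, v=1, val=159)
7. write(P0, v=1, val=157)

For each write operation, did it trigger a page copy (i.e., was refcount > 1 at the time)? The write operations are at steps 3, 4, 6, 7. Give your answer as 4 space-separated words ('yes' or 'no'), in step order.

Op 1: fork(P0) -> P1. 2 ppages; refcounts: pp0:2 pp1:2
Op 2: fork(P0) -> P2. 2 ppages; refcounts: pp0:3 pp1:3
Op 3: write(P0, v1, 142). refcount(pp1)=3>1 -> COPY to pp2. 3 ppages; refcounts: pp0:3 pp1:2 pp2:1
Op 4: write(P2, v1, 156). refcount(pp1)=2>1 -> COPY to pp3. 4 ppages; refcounts: pp0:3 pp1:1 pp2:1 pp3:1
Op 5: read(P0, v0) -> 20. No state change.
Op 6: write(P0, v1, 159). refcount(pp2)=1 -> write in place. 4 ppages; refcounts: pp0:3 pp1:1 pp2:1 pp3:1
Op 7: write(P0, v1, 157). refcount(pp2)=1 -> write in place. 4 ppages; refcounts: pp0:3 pp1:1 pp2:1 pp3:1

yes yes no no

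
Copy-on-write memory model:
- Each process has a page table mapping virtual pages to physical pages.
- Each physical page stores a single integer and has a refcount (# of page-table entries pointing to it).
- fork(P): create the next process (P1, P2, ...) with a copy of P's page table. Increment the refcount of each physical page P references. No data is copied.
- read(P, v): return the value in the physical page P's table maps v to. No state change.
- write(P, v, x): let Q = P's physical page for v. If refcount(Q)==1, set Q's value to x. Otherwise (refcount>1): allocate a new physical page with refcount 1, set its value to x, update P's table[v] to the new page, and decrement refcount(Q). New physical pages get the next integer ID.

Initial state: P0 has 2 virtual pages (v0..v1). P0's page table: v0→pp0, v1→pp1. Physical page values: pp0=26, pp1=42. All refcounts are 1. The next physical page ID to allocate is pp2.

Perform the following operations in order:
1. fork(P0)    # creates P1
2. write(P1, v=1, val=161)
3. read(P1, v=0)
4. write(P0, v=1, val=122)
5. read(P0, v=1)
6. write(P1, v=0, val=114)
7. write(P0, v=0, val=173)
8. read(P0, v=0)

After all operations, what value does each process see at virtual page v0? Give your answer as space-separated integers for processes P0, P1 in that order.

Answer: 173 114

Derivation:
Op 1: fork(P0) -> P1. 2 ppages; refcounts: pp0:2 pp1:2
Op 2: write(P1, v1, 161). refcount(pp1)=2>1 -> COPY to pp2. 3 ppages; refcounts: pp0:2 pp1:1 pp2:1
Op 3: read(P1, v0) -> 26. No state change.
Op 4: write(P0, v1, 122). refcount(pp1)=1 -> write in place. 3 ppages; refcounts: pp0:2 pp1:1 pp2:1
Op 5: read(P0, v1) -> 122. No state change.
Op 6: write(P1, v0, 114). refcount(pp0)=2>1 -> COPY to pp3. 4 ppages; refcounts: pp0:1 pp1:1 pp2:1 pp3:1
Op 7: write(P0, v0, 173). refcount(pp0)=1 -> write in place. 4 ppages; refcounts: pp0:1 pp1:1 pp2:1 pp3:1
Op 8: read(P0, v0) -> 173. No state change.
P0: v0 -> pp0 = 173
P1: v0 -> pp3 = 114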